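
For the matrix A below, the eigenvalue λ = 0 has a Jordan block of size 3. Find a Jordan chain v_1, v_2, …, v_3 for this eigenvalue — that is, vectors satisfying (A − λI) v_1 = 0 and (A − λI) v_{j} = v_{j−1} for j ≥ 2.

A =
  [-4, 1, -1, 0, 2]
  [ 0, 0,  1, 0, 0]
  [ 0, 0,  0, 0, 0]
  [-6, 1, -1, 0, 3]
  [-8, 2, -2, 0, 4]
A Jordan chain for λ = 0 of length 3:
v_1 = (1, 0, 0, 1, 2)ᵀ
v_2 = (-1, 1, 0, -1, -2)ᵀ
v_3 = (0, 0, 1, 0, 0)ᵀ

Let N = A − (0)·I. We want v_3 with N^3 v_3 = 0 but N^2 v_3 ≠ 0; then v_{j-1} := N · v_j for j = 3, …, 2.

Pick v_3 = (0, 0, 1, 0, 0)ᵀ.
Then v_2 = N · v_3 = (-1, 1, 0, -1, -2)ᵀ.
Then v_1 = N · v_2 = (1, 0, 0, 1, 2)ᵀ.

Sanity check: (A − (0)·I) v_1 = (0, 0, 0, 0, 0)ᵀ = 0. ✓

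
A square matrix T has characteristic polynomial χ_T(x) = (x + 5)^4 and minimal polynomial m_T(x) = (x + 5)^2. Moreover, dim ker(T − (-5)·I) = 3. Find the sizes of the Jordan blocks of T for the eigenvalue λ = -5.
Block sizes for λ = -5: [2, 1, 1]

Step 1 — from the characteristic polynomial, algebraic multiplicity of λ = -5 is 4. From dim ker(T − (-5)·I) = 3, there are exactly 3 Jordan blocks for λ = -5.
Step 2 — from the minimal polynomial, the factor (x + 5)^2 tells us the largest block for λ = -5 has size 2.
Step 3 — with total size 4, 3 blocks, and largest block 2, the block sizes (in nonincreasing order) are [2, 1, 1].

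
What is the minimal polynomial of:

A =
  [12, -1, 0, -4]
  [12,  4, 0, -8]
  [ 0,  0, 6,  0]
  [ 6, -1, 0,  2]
x^2 - 12*x + 36

The characteristic polynomial is χ_A(x) = (x - 6)^4, so the eigenvalues are known. The minimal polynomial is
  m_A(x) = Π_λ (x − λ)^{k_λ}
where k_λ is the size of the *largest* Jordan block for λ (equivalently, the smallest k with (A − λI)^k v = 0 for every generalised eigenvector v of λ).

  λ = 6: largest Jordan block has size 2, contributing (x − 6)^2

So m_A(x) = (x - 6)^2 = x^2 - 12*x + 36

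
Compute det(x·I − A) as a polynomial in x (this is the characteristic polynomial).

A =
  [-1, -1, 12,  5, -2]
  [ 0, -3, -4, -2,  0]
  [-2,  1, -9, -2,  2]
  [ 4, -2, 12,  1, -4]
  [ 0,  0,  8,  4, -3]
x^5 + 15*x^4 + 90*x^3 + 270*x^2 + 405*x + 243

Expanding det(x·I − A) (e.g. by cofactor expansion or by noting that A is similar to its Jordan form J, which has the same characteristic polynomial as A) gives
  χ_A(x) = x^5 + 15*x^4 + 90*x^3 + 270*x^2 + 405*x + 243
which factors as (x + 3)^5. The eigenvalues (with algebraic multiplicities) are λ = -3 with multiplicity 5.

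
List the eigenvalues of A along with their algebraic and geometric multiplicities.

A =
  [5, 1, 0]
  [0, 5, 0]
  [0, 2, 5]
λ = 5: alg = 3, geom = 2

Step 1 — factor the characteristic polynomial to read off the algebraic multiplicities:
  χ_A(x) = (x - 5)^3

Step 2 — compute geometric multiplicities via the rank-nullity identity g(λ) = n − rank(A − λI):
  rank(A − (5)·I) = 1, so dim ker(A − (5)·I) = n − 1 = 2

Summary:
  λ = 5: algebraic multiplicity = 3, geometric multiplicity = 2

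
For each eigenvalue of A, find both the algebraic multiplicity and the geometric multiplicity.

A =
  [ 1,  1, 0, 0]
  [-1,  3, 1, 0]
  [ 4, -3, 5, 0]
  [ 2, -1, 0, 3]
λ = 3: alg = 4, geom = 2

Step 1 — factor the characteristic polynomial to read off the algebraic multiplicities:
  χ_A(x) = (x - 3)^4

Step 2 — compute geometric multiplicities via the rank-nullity identity g(λ) = n − rank(A − λI):
  rank(A − (3)·I) = 2, so dim ker(A − (3)·I) = n − 2 = 2

Summary:
  λ = 3: algebraic multiplicity = 4, geometric multiplicity = 2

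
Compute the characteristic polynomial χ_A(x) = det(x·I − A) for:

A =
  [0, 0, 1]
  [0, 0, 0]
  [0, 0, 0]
x^3

Expanding det(x·I − A) (e.g. by cofactor expansion or by noting that A is similar to its Jordan form J, which has the same characteristic polynomial as A) gives
  χ_A(x) = x^3
which factors as x^3. The eigenvalues (with algebraic multiplicities) are λ = 0 with multiplicity 3.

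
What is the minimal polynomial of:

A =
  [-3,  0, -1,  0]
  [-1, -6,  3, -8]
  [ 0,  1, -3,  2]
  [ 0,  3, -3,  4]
x^3 + 6*x^2 + 12*x + 8

The characteristic polynomial is χ_A(x) = (x + 2)^4, so the eigenvalues are known. The minimal polynomial is
  m_A(x) = Π_λ (x − λ)^{k_λ}
where k_λ is the size of the *largest* Jordan block for λ (equivalently, the smallest k with (A − λI)^k v = 0 for every generalised eigenvector v of λ).

  λ = -2: largest Jordan block has size 3, contributing (x + 2)^3

So m_A(x) = (x + 2)^3 = x^3 + 6*x^2 + 12*x + 8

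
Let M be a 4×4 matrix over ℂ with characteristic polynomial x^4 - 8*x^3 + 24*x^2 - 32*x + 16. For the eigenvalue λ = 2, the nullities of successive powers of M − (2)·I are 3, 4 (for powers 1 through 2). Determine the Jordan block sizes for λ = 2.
Block sizes for λ = 2: [2, 1, 1]

From the dimensions of kernels of powers, the number of Jordan blocks of size at least j is d_j − d_{j−1} where d_j = dim ker(N^j) (with d_0 = 0). Computing the differences gives [3, 1].
The number of blocks of size exactly k is (#blocks of size ≥ k) − (#blocks of size ≥ k + 1), so the partition is: 2 block(s) of size 1, 1 block(s) of size 2.
In nonincreasing order the block sizes are [2, 1, 1].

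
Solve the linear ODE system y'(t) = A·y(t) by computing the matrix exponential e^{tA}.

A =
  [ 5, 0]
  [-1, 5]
e^{tA} =
  [exp(5*t), 0]
  [-t*exp(5*t), exp(5*t)]

Strategy: write A = P · J · P⁻¹ where J is a Jordan canonical form, so e^{tA} = P · e^{tJ} · P⁻¹, and e^{tJ} can be computed block-by-block.

A has Jordan form
J =
  [5, 1]
  [0, 5]
(up to reordering of blocks).

Per-block formulas:
  For a 2×2 Jordan block J_2(5): exp(t · J_2(5)) = e^(5t)·(I + t·N), where N is the 2×2 nilpotent shift.

After assembling e^{tJ} and conjugating by P, we get:

e^{tA} =
  [exp(5*t), 0]
  [-t*exp(5*t), exp(5*t)]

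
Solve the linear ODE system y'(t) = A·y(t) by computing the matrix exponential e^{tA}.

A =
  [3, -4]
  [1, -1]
e^{tA} =
  [2*t*exp(t) + exp(t), -4*t*exp(t)]
  [t*exp(t), -2*t*exp(t) + exp(t)]

Strategy: write A = P · J · P⁻¹ where J is a Jordan canonical form, so e^{tA} = P · e^{tJ} · P⁻¹, and e^{tJ} can be computed block-by-block.

A has Jordan form
J =
  [1, 1]
  [0, 1]
(up to reordering of blocks).

Per-block formulas:
  For a 2×2 Jordan block J_2(1): exp(t · J_2(1)) = e^(1t)·(I + t·N), where N is the 2×2 nilpotent shift.

After assembling e^{tJ} and conjugating by P, we get:

e^{tA} =
  [2*t*exp(t) + exp(t), -4*t*exp(t)]
  [t*exp(t), -2*t*exp(t) + exp(t)]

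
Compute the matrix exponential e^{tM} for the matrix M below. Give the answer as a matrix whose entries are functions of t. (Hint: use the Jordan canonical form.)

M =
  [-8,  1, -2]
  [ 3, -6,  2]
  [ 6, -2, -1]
e^{tM} =
  [-3*t*exp(-5*t) + exp(-5*t), t*exp(-5*t), -2*t*exp(-5*t)]
  [3*t*exp(-5*t), -t*exp(-5*t) + exp(-5*t), 2*t*exp(-5*t)]
  [6*t*exp(-5*t), -2*t*exp(-5*t), 4*t*exp(-5*t) + exp(-5*t)]

Strategy: write M = P · J · P⁻¹ where J is a Jordan canonical form, so e^{tM} = P · e^{tJ} · P⁻¹, and e^{tJ} can be computed block-by-block.

M has Jordan form
J =
  [-5,  1,  0]
  [ 0, -5,  0]
  [ 0,  0, -5]
(up to reordering of blocks).

Per-block formulas:
  For a 1×1 block at λ = -5: exp(t · [-5]) = [e^(-5t)].
  For a 2×2 Jordan block J_2(-5): exp(t · J_2(-5)) = e^(-5t)·(I + t·N), where N is the 2×2 nilpotent shift.

After assembling e^{tJ} and conjugating by P, we get:

e^{tM} =
  [-3*t*exp(-5*t) + exp(-5*t), t*exp(-5*t), -2*t*exp(-5*t)]
  [3*t*exp(-5*t), -t*exp(-5*t) + exp(-5*t), 2*t*exp(-5*t)]
  [6*t*exp(-5*t), -2*t*exp(-5*t), 4*t*exp(-5*t) + exp(-5*t)]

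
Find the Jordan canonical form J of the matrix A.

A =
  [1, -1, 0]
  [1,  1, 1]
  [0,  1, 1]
J_3(1)

The characteristic polynomial is
  det(x·I − A) = x^3 - 3*x^2 + 3*x - 1 = (x - 1)^3

Eigenvalues and multiplicities (the geometric multiplicity of λ is n − rank(A − λI), which equals the number of Jordan blocks for λ):
  λ = 1: algebraic multiplicity = 3, geometric multiplicity = 1

Determining the block sizes for each eigenvalue:
  λ = 1: one block (gm = 1), so the single block has size am = 3 → block sizes [3]

Assembling the blocks gives a Jordan form
J =
  [1, 1, 0]
  [0, 1, 1]
  [0, 0, 1]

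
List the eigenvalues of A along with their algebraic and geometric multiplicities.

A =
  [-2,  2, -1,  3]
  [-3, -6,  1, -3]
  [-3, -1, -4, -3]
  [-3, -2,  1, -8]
λ = -5: alg = 4, geom = 2

Step 1 — factor the characteristic polynomial to read off the algebraic multiplicities:
  χ_A(x) = (x + 5)^4

Step 2 — compute geometric multiplicities via the rank-nullity identity g(λ) = n − rank(A − λI):
  rank(A − (-5)·I) = 2, so dim ker(A − (-5)·I) = n − 2 = 2

Summary:
  λ = -5: algebraic multiplicity = 4, geometric multiplicity = 2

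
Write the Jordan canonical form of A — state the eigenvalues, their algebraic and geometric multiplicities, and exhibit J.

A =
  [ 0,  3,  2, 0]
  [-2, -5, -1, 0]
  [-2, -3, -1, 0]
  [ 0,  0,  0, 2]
J_3(-2) ⊕ J_1(2)

The characteristic polynomial is
  det(x·I − A) = x^4 + 4*x^3 - 16*x - 16 = (x - 2)*(x + 2)^3

Eigenvalues and multiplicities (the geometric multiplicity of λ is n − rank(A − λI), which equals the number of Jordan blocks for λ):
  λ = -2: algebraic multiplicity = 3, geometric multiplicity = 1
  λ = 2: algebraic multiplicity = 1, geometric multiplicity = 1

Determining the block sizes for each eigenvalue:
  λ = -2: one block (gm = 1), so the single block has size am = 3 → block sizes [3]
  λ = 2: one block (gm = 1), so the single block has size am = 1 → block sizes [1]

Assembling the blocks gives a Jordan form
J =
  [-2,  1,  0, 0]
  [ 0, -2,  1, 0]
  [ 0,  0, -2, 0]
  [ 0,  0,  0, 2]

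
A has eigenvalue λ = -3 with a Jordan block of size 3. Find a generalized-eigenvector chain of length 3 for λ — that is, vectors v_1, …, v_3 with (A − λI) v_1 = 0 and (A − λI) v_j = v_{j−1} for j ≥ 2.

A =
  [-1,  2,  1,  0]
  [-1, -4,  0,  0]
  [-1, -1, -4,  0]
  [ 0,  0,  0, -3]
A Jordan chain for λ = -3 of length 3:
v_1 = (1, -1, 0, 0)ᵀ
v_2 = (2, -1, -1, 0)ᵀ
v_3 = (1, 0, 0, 0)ᵀ

Let N = A − (-3)·I. We want v_3 with N^3 v_3 = 0 but N^2 v_3 ≠ 0; then v_{j-1} := N · v_j for j = 3, …, 2.

Pick v_3 = (1, 0, 0, 0)ᵀ.
Then v_2 = N · v_3 = (2, -1, -1, 0)ᵀ.
Then v_1 = N · v_2 = (1, -1, 0, 0)ᵀ.

Sanity check: (A − (-3)·I) v_1 = (0, 0, 0, 0)ᵀ = 0. ✓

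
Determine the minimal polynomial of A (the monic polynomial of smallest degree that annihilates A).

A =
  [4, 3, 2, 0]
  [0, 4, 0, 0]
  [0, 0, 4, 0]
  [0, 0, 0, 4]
x^2 - 8*x + 16

The characteristic polynomial is χ_A(x) = (x - 4)^4, so the eigenvalues are known. The minimal polynomial is
  m_A(x) = Π_λ (x − λ)^{k_λ}
where k_λ is the size of the *largest* Jordan block for λ (equivalently, the smallest k with (A − λI)^k v = 0 for every generalised eigenvector v of λ).

  λ = 4: largest Jordan block has size 2, contributing (x − 4)^2

So m_A(x) = (x - 4)^2 = x^2 - 8*x + 16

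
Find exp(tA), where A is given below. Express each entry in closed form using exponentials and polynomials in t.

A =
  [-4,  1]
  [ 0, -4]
e^{tA} =
  [exp(-4*t), t*exp(-4*t)]
  [0, exp(-4*t)]

Strategy: write A = P · J · P⁻¹ where J is a Jordan canonical form, so e^{tA} = P · e^{tJ} · P⁻¹, and e^{tJ} can be computed block-by-block.

A has Jordan form
J =
  [-4,  1]
  [ 0, -4]
(up to reordering of blocks).

Per-block formulas:
  For a 2×2 Jordan block J_2(-4): exp(t · J_2(-4)) = e^(-4t)·(I + t·N), where N is the 2×2 nilpotent shift.

After assembling e^{tJ} and conjugating by P, we get:

e^{tA} =
  [exp(-4*t), t*exp(-4*t)]
  [0, exp(-4*t)]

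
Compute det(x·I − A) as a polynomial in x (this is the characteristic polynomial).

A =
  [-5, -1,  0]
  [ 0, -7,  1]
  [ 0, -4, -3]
x^3 + 15*x^2 + 75*x + 125

Expanding det(x·I − A) (e.g. by cofactor expansion or by noting that A is similar to its Jordan form J, which has the same characteristic polynomial as A) gives
  χ_A(x) = x^3 + 15*x^2 + 75*x + 125
which factors as (x + 5)^3. The eigenvalues (with algebraic multiplicities) are λ = -5 with multiplicity 3.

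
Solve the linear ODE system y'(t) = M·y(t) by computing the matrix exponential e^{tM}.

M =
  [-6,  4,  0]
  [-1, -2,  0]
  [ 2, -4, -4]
e^{tM} =
  [-2*t*exp(-4*t) + exp(-4*t), 4*t*exp(-4*t), 0]
  [-t*exp(-4*t), 2*t*exp(-4*t) + exp(-4*t), 0]
  [2*t*exp(-4*t), -4*t*exp(-4*t), exp(-4*t)]

Strategy: write M = P · J · P⁻¹ where J is a Jordan canonical form, so e^{tM} = P · e^{tJ} · P⁻¹, and e^{tJ} can be computed block-by-block.

M has Jordan form
J =
  [-4,  1,  0]
  [ 0, -4,  0]
  [ 0,  0, -4]
(up to reordering of blocks).

Per-block formulas:
  For a 1×1 block at λ = -4: exp(t · [-4]) = [e^(-4t)].
  For a 2×2 Jordan block J_2(-4): exp(t · J_2(-4)) = e^(-4t)·(I + t·N), where N is the 2×2 nilpotent shift.

After assembling e^{tJ} and conjugating by P, we get:

e^{tM} =
  [-2*t*exp(-4*t) + exp(-4*t), 4*t*exp(-4*t), 0]
  [-t*exp(-4*t), 2*t*exp(-4*t) + exp(-4*t), 0]
  [2*t*exp(-4*t), -4*t*exp(-4*t), exp(-4*t)]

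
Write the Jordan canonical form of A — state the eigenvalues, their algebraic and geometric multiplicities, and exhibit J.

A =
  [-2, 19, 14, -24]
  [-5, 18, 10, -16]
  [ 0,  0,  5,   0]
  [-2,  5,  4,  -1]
J_3(5) ⊕ J_1(5)

The characteristic polynomial is
  det(x·I − A) = x^4 - 20*x^3 + 150*x^2 - 500*x + 625 = (x - 5)^4

Eigenvalues and multiplicities (the geometric multiplicity of λ is n − rank(A − λI), which equals the number of Jordan blocks for λ):
  λ = 5: algebraic multiplicity = 4, geometric multiplicity = 2

Determining the block sizes for each eigenvalue:
  λ = 5: with am = 4 and gm = 2, the partition is not yet determined (e.g. several partitions of 4 into 2 parts exist). Let N = A − (5)·I. Computing rank(N^1) = 2, rank(N^2) = 1, rank(N^3) = 0; the number of blocks of size ≥ j is rank(N^{j−1}) − rank(N^j), giving [2, 1, 1]. So we have 1 block(s) of size 3, 1 block(s) of size 1 → block sizes [3, 1]

Assembling the blocks gives a Jordan form
J =
  [5, 1, 0, 0]
  [0, 5, 1, 0]
  [0, 0, 5, 0]
  [0, 0, 0, 5]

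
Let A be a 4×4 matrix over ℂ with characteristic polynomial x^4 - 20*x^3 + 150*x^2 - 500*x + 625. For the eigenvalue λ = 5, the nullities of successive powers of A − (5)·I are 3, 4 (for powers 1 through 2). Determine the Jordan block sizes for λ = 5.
Block sizes for λ = 5: [2, 1, 1]

From the dimensions of kernels of powers, the number of Jordan blocks of size at least j is d_j − d_{j−1} where d_j = dim ker(N^j) (with d_0 = 0). Computing the differences gives [3, 1].
The number of blocks of size exactly k is (#blocks of size ≥ k) − (#blocks of size ≥ k + 1), so the partition is: 2 block(s) of size 1, 1 block(s) of size 2.
In nonincreasing order the block sizes are [2, 1, 1].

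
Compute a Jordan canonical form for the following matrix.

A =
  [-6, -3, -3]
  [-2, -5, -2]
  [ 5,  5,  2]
J_2(-3) ⊕ J_1(-3)

The characteristic polynomial is
  det(x·I − A) = x^3 + 9*x^2 + 27*x + 27 = (x + 3)^3

Eigenvalues and multiplicities (the geometric multiplicity of λ is n − rank(A − λI), which equals the number of Jordan blocks for λ):
  λ = -3: algebraic multiplicity = 3, geometric multiplicity = 2

Determining the block sizes for each eigenvalue:
  λ = -3: 2 blocks summing to 3 forces exactly one block of size 2 and the rest size 1 → block sizes [2, 1]

Assembling the blocks gives a Jordan form
J =
  [-3,  1,  0]
  [ 0, -3,  0]
  [ 0,  0, -3]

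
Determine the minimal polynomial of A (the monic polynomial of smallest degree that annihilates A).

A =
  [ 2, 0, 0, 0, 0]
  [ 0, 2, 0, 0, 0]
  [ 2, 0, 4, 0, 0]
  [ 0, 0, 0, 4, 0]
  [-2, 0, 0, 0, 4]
x^2 - 6*x + 8

The characteristic polynomial is χ_A(x) = (x - 4)^3*(x - 2)^2, so the eigenvalues are known. The minimal polynomial is
  m_A(x) = Π_λ (x − λ)^{k_λ}
where k_λ is the size of the *largest* Jordan block for λ (equivalently, the smallest k with (A − λI)^k v = 0 for every generalised eigenvector v of λ).

  λ = 2: largest Jordan block has size 1, contributing (x − 2)
  λ = 4: largest Jordan block has size 1, contributing (x − 4)

So m_A(x) = (x - 4)*(x - 2) = x^2 - 6*x + 8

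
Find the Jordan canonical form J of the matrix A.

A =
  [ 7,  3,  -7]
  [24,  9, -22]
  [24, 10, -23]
J_1(-5) ⊕ J_2(-1)

The characteristic polynomial is
  det(x·I − A) = x^3 + 7*x^2 + 11*x + 5 = (x + 1)^2*(x + 5)

Eigenvalues and multiplicities (the geometric multiplicity of λ is n − rank(A − λI), which equals the number of Jordan blocks for λ):
  λ = -5: algebraic multiplicity = 1, geometric multiplicity = 1
  λ = -1: algebraic multiplicity = 2, geometric multiplicity = 1

Determining the block sizes for each eigenvalue:
  λ = -5: one block (gm = 1), so the single block has size am = 1 → block sizes [1]
  λ = -1: one block (gm = 1), so the single block has size am = 2 → block sizes [2]

Assembling the blocks gives a Jordan form
J =
  [-5,  0,  0]
  [ 0, -1,  1]
  [ 0,  0, -1]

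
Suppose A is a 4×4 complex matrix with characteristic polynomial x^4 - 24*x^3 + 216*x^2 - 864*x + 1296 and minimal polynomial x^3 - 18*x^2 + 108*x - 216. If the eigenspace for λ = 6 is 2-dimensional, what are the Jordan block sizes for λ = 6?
Block sizes for λ = 6: [3, 1]

Step 1 — from the characteristic polynomial, algebraic multiplicity of λ = 6 is 4. From dim ker(A − (6)·I) = 2, there are exactly 2 Jordan blocks for λ = 6.
Step 2 — from the minimal polynomial, the factor (x − 6)^3 tells us the largest block for λ = 6 has size 3.
Step 3 — with total size 4, 2 blocks, and largest block 3, the block sizes (in nonincreasing order) are [3, 1].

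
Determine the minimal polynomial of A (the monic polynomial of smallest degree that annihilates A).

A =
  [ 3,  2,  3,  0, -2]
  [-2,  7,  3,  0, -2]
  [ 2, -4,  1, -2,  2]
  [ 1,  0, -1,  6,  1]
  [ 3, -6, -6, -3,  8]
x^2 - 10*x + 25

The characteristic polynomial is χ_A(x) = (x - 5)^5, so the eigenvalues are known. The minimal polynomial is
  m_A(x) = Π_λ (x − λ)^{k_λ}
where k_λ is the size of the *largest* Jordan block for λ (equivalently, the smallest k with (A − λI)^k v = 0 for every generalised eigenvector v of λ).

  λ = 5: largest Jordan block has size 2, contributing (x − 5)^2

So m_A(x) = (x - 5)^2 = x^2 - 10*x + 25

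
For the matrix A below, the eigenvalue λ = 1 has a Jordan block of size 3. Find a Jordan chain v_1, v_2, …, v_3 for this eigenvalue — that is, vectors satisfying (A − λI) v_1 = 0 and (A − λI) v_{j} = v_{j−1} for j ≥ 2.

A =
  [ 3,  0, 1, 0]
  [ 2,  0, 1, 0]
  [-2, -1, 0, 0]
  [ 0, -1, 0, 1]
A Jordan chain for λ = 1 of length 3:
v_1 = (2, 0, -4, -2)ᵀ
v_2 = (2, 2, -2, 0)ᵀ
v_3 = (1, 0, 0, 0)ᵀ

Let N = A − (1)·I. We want v_3 with N^3 v_3 = 0 but N^2 v_3 ≠ 0; then v_{j-1} := N · v_j for j = 3, …, 2.

Pick v_3 = (1, 0, 0, 0)ᵀ.
Then v_2 = N · v_3 = (2, 2, -2, 0)ᵀ.
Then v_1 = N · v_2 = (2, 0, -4, -2)ᵀ.

Sanity check: (A − (1)·I) v_1 = (0, 0, 0, 0)ᵀ = 0. ✓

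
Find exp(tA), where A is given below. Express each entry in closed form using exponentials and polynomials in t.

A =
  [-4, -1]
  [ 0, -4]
e^{tA} =
  [exp(-4*t), -t*exp(-4*t)]
  [0, exp(-4*t)]

Strategy: write A = P · J · P⁻¹ where J is a Jordan canonical form, so e^{tA} = P · e^{tJ} · P⁻¹, and e^{tJ} can be computed block-by-block.

A has Jordan form
J =
  [-4,  1]
  [ 0, -4]
(up to reordering of blocks).

Per-block formulas:
  For a 2×2 Jordan block J_2(-4): exp(t · J_2(-4)) = e^(-4t)·(I + t·N), where N is the 2×2 nilpotent shift.

After assembling e^{tJ} and conjugating by P, we get:

e^{tA} =
  [exp(-4*t), -t*exp(-4*t)]
  [0, exp(-4*t)]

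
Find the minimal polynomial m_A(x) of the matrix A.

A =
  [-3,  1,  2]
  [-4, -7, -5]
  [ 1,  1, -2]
x^3 + 12*x^2 + 48*x + 64

The characteristic polynomial is χ_A(x) = (x + 4)^3, so the eigenvalues are known. The minimal polynomial is
  m_A(x) = Π_λ (x − λ)^{k_λ}
where k_λ is the size of the *largest* Jordan block for λ (equivalently, the smallest k with (A − λI)^k v = 0 for every generalised eigenvector v of λ).

  λ = -4: largest Jordan block has size 3, contributing (x + 4)^3

So m_A(x) = (x + 4)^3 = x^3 + 12*x^2 + 48*x + 64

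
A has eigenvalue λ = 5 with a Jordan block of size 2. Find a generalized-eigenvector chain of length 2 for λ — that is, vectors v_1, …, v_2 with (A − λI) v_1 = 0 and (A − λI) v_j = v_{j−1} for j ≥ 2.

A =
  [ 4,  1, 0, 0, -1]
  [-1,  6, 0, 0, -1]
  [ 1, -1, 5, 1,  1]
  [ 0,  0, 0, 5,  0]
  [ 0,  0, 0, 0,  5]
A Jordan chain for λ = 5 of length 2:
v_1 = (-1, -1, 1, 0, 0)ᵀ
v_2 = (1, 0, 0, 0, 0)ᵀ

Let N = A − (5)·I. We want v_2 with N^2 v_2 = 0 but N^1 v_2 ≠ 0; then v_{j-1} := N · v_j for j = 2, …, 2.

Pick v_2 = (1, 0, 0, 0, 0)ᵀ.
Then v_1 = N · v_2 = (-1, -1, 1, 0, 0)ᵀ.

Sanity check: (A − (5)·I) v_1 = (0, 0, 0, 0, 0)ᵀ = 0. ✓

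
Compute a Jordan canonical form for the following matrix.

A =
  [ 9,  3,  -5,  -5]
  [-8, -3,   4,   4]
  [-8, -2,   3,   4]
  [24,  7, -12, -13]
J_3(-1) ⊕ J_1(-1)

The characteristic polynomial is
  det(x·I − A) = x^4 + 4*x^3 + 6*x^2 + 4*x + 1 = (x + 1)^4

Eigenvalues and multiplicities (the geometric multiplicity of λ is n − rank(A − λI), which equals the number of Jordan blocks for λ):
  λ = -1: algebraic multiplicity = 4, geometric multiplicity = 2

Determining the block sizes for each eigenvalue:
  λ = -1: with am = 4 and gm = 2, the partition is not yet determined (e.g. several partitions of 4 into 2 parts exist). Let N = A − (-1)·I. Computing rank(N^1) = 2, rank(N^2) = 1, rank(N^3) = 0; the number of blocks of size ≥ j is rank(N^{j−1}) − rank(N^j), giving [2, 1, 1]. So we have 1 block(s) of size 3, 1 block(s) of size 1 → block sizes [3, 1]

Assembling the blocks gives a Jordan form
J =
  [-1,  1,  0,  0]
  [ 0, -1,  1,  0]
  [ 0,  0, -1,  0]
  [ 0,  0,  0, -1]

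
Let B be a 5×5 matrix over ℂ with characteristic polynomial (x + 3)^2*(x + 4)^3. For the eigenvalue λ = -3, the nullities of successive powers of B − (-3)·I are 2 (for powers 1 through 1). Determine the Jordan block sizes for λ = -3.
Block sizes for λ = -3: [1, 1]

From the dimensions of kernels of powers, the number of Jordan blocks of size at least j is d_j − d_{j−1} where d_j = dim ker(N^j) (with d_0 = 0). Computing the differences gives [2].
The number of blocks of size exactly k is (#blocks of size ≥ k) − (#blocks of size ≥ k + 1), so the partition is: 2 block(s) of size 1.
In nonincreasing order the block sizes are [1, 1].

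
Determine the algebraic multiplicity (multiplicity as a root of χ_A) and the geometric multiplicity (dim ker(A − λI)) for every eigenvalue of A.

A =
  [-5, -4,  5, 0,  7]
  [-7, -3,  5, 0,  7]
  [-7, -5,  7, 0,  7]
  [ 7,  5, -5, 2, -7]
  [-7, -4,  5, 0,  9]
λ = 2: alg = 5, geom = 3

Step 1 — factor the characteristic polynomial to read off the algebraic multiplicities:
  χ_A(x) = (x - 2)^5

Step 2 — compute geometric multiplicities via the rank-nullity identity g(λ) = n − rank(A − λI):
  rank(A − (2)·I) = 2, so dim ker(A − (2)·I) = n − 2 = 3

Summary:
  λ = 2: algebraic multiplicity = 5, geometric multiplicity = 3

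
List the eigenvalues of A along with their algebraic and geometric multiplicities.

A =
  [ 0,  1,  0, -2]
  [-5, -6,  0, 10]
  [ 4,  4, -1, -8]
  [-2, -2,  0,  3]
λ = -1: alg = 4, geom = 3

Step 1 — factor the characteristic polynomial to read off the algebraic multiplicities:
  χ_A(x) = (x + 1)^4

Step 2 — compute geometric multiplicities via the rank-nullity identity g(λ) = n − rank(A − λI):
  rank(A − (-1)·I) = 1, so dim ker(A − (-1)·I) = n − 1 = 3

Summary:
  λ = -1: algebraic multiplicity = 4, geometric multiplicity = 3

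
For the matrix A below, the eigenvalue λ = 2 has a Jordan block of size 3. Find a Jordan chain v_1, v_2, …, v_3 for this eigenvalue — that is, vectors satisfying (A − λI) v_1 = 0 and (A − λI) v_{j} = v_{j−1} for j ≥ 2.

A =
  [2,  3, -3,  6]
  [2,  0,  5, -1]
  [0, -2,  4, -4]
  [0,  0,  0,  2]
A Jordan chain for λ = 2 of length 3:
v_1 = (6, -4, -4, 0)ᵀ
v_2 = (0, 2, 0, 0)ᵀ
v_3 = (1, 0, 0, 0)ᵀ

Let N = A − (2)·I. We want v_3 with N^3 v_3 = 0 but N^2 v_3 ≠ 0; then v_{j-1} := N · v_j for j = 3, …, 2.

Pick v_3 = (1, 0, 0, 0)ᵀ.
Then v_2 = N · v_3 = (0, 2, 0, 0)ᵀ.
Then v_1 = N · v_2 = (6, -4, -4, 0)ᵀ.

Sanity check: (A − (2)·I) v_1 = (0, 0, 0, 0)ᵀ = 0. ✓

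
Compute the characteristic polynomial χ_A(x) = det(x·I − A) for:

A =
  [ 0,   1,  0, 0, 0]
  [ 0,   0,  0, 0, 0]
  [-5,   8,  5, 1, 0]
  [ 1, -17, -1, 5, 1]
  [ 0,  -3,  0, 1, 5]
x^5 - 15*x^4 + 75*x^3 - 125*x^2

Expanding det(x·I − A) (e.g. by cofactor expansion or by noting that A is similar to its Jordan form J, which has the same characteristic polynomial as A) gives
  χ_A(x) = x^5 - 15*x^4 + 75*x^3 - 125*x^2
which factors as x^2*(x - 5)^3. The eigenvalues (with algebraic multiplicities) are λ = 0 with multiplicity 2, λ = 5 with multiplicity 3.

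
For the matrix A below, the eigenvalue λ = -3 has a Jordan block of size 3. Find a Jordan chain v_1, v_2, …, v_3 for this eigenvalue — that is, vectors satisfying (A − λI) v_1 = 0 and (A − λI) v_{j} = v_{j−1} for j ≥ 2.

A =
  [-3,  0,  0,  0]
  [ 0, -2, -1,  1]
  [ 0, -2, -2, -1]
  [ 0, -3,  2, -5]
A Jordan chain for λ = -3 of length 3:
v_1 = (0, 0, -1, -1)ᵀ
v_2 = (0, 1, -2, -3)ᵀ
v_3 = (0, 1, 0, 0)ᵀ

Let N = A − (-3)·I. We want v_3 with N^3 v_3 = 0 but N^2 v_3 ≠ 0; then v_{j-1} := N · v_j for j = 3, …, 2.

Pick v_3 = (0, 1, 0, 0)ᵀ.
Then v_2 = N · v_3 = (0, 1, -2, -3)ᵀ.
Then v_1 = N · v_2 = (0, 0, -1, -1)ᵀ.

Sanity check: (A − (-3)·I) v_1 = (0, 0, 0, 0)ᵀ = 0. ✓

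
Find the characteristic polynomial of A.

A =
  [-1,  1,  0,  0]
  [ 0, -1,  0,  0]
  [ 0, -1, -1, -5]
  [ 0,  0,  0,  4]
x^4 - x^3 - 9*x^2 - 11*x - 4

Expanding det(x·I − A) (e.g. by cofactor expansion or by noting that A is similar to its Jordan form J, which has the same characteristic polynomial as A) gives
  χ_A(x) = x^4 - x^3 - 9*x^2 - 11*x - 4
which factors as (x - 4)*(x + 1)^3. The eigenvalues (with algebraic multiplicities) are λ = -1 with multiplicity 3, λ = 4 with multiplicity 1.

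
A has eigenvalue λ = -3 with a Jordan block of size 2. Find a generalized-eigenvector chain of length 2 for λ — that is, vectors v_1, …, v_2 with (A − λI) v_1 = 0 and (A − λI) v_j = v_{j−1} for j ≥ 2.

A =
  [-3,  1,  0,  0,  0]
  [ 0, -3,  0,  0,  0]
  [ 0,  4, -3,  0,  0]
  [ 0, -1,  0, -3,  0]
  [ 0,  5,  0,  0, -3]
A Jordan chain for λ = -3 of length 2:
v_1 = (1, 0, 4, -1, 5)ᵀ
v_2 = (0, 1, 0, 0, 0)ᵀ

Let N = A − (-3)·I. We want v_2 with N^2 v_2 = 0 but N^1 v_2 ≠ 0; then v_{j-1} := N · v_j for j = 2, …, 2.

Pick v_2 = (0, 1, 0, 0, 0)ᵀ.
Then v_1 = N · v_2 = (1, 0, 4, -1, 5)ᵀ.

Sanity check: (A − (-3)·I) v_1 = (0, 0, 0, 0, 0)ᵀ = 0. ✓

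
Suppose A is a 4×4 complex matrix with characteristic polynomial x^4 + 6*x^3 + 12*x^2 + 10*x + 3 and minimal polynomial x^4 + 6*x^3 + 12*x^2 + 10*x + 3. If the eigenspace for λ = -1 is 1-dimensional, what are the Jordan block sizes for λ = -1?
Block sizes for λ = -1: [3]

Step 1 — from the characteristic polynomial, algebraic multiplicity of λ = -1 is 3. From dim ker(A − (-1)·I) = 1, there are exactly 1 Jordan blocks for λ = -1.
Step 2 — from the minimal polynomial, the factor (x + 1)^3 tells us the largest block for λ = -1 has size 3.
Step 3 — with total size 3, 1 blocks, and largest block 3, the block sizes (in nonincreasing order) are [3].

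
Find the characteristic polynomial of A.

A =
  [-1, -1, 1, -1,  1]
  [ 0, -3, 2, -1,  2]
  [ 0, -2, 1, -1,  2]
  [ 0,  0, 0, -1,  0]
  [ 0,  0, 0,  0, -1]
x^5 + 5*x^4 + 10*x^3 + 10*x^2 + 5*x + 1

Expanding det(x·I − A) (e.g. by cofactor expansion or by noting that A is similar to its Jordan form J, which has the same characteristic polynomial as A) gives
  χ_A(x) = x^5 + 5*x^4 + 10*x^3 + 10*x^2 + 5*x + 1
which factors as (x + 1)^5. The eigenvalues (with algebraic multiplicities) are λ = -1 with multiplicity 5.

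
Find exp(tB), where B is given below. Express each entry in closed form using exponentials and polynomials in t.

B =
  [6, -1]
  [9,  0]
e^{tB} =
  [3*t*exp(3*t) + exp(3*t), -t*exp(3*t)]
  [9*t*exp(3*t), -3*t*exp(3*t) + exp(3*t)]

Strategy: write B = P · J · P⁻¹ where J is a Jordan canonical form, so e^{tB} = P · e^{tJ} · P⁻¹, and e^{tJ} can be computed block-by-block.

B has Jordan form
J =
  [3, 1]
  [0, 3]
(up to reordering of blocks).

Per-block formulas:
  For a 2×2 Jordan block J_2(3): exp(t · J_2(3)) = e^(3t)·(I + t·N), where N is the 2×2 nilpotent shift.

After assembling e^{tJ} and conjugating by P, we get:

e^{tB} =
  [3*t*exp(3*t) + exp(3*t), -t*exp(3*t)]
  [9*t*exp(3*t), -3*t*exp(3*t) + exp(3*t)]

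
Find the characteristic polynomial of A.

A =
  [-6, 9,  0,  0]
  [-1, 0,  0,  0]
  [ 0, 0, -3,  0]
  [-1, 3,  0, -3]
x^4 + 12*x^3 + 54*x^2 + 108*x + 81

Expanding det(x·I − A) (e.g. by cofactor expansion or by noting that A is similar to its Jordan form J, which has the same characteristic polynomial as A) gives
  χ_A(x) = x^4 + 12*x^3 + 54*x^2 + 108*x + 81
which factors as (x + 3)^4. The eigenvalues (with algebraic multiplicities) are λ = -3 with multiplicity 4.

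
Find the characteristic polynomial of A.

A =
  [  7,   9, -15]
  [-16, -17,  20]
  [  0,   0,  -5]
x^3 + 15*x^2 + 75*x + 125

Expanding det(x·I − A) (e.g. by cofactor expansion or by noting that A is similar to its Jordan form J, which has the same characteristic polynomial as A) gives
  χ_A(x) = x^3 + 15*x^2 + 75*x + 125
which factors as (x + 5)^3. The eigenvalues (with algebraic multiplicities) are λ = -5 with multiplicity 3.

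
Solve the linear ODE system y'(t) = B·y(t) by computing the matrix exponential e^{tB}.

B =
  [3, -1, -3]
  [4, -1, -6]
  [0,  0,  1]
e^{tB} =
  [2*t*exp(t) + exp(t), -t*exp(t), -3*t*exp(t)]
  [4*t*exp(t), -2*t*exp(t) + exp(t), -6*t*exp(t)]
  [0, 0, exp(t)]

Strategy: write B = P · J · P⁻¹ where J is a Jordan canonical form, so e^{tB} = P · e^{tJ} · P⁻¹, and e^{tJ} can be computed block-by-block.

B has Jordan form
J =
  [1, 1, 0]
  [0, 1, 0]
  [0, 0, 1]
(up to reordering of blocks).

Per-block formulas:
  For a 2×2 Jordan block J_2(1): exp(t · J_2(1)) = e^(1t)·(I + t·N), where N is the 2×2 nilpotent shift.
  For a 1×1 block at λ = 1: exp(t · [1]) = [e^(1t)].

After assembling e^{tJ} and conjugating by P, we get:

e^{tB} =
  [2*t*exp(t) + exp(t), -t*exp(t), -3*t*exp(t)]
  [4*t*exp(t), -2*t*exp(t) + exp(t), -6*t*exp(t)]
  [0, 0, exp(t)]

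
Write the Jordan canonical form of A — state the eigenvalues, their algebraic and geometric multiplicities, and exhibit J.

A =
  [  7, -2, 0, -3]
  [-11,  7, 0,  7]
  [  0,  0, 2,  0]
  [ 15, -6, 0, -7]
J_2(2) ⊕ J_1(2) ⊕ J_1(3)

The characteristic polynomial is
  det(x·I − A) = x^4 - 9*x^3 + 30*x^2 - 44*x + 24 = (x - 3)*(x - 2)^3

Eigenvalues and multiplicities (the geometric multiplicity of λ is n − rank(A − λI), which equals the number of Jordan blocks for λ):
  λ = 2: algebraic multiplicity = 3, geometric multiplicity = 2
  λ = 3: algebraic multiplicity = 1, geometric multiplicity = 1

Determining the block sizes for each eigenvalue:
  λ = 2: 2 blocks summing to 3 forces exactly one block of size 2 and the rest size 1 → block sizes [2, 1]
  λ = 3: one block (gm = 1), so the single block has size am = 1 → block sizes [1]

Assembling the blocks gives a Jordan form
J =
  [2, 1, 0, 0]
  [0, 2, 0, 0]
  [0, 0, 2, 0]
  [0, 0, 0, 3]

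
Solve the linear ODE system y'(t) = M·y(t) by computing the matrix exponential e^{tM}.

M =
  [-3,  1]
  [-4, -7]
e^{tM} =
  [2*t*exp(-5*t) + exp(-5*t), t*exp(-5*t)]
  [-4*t*exp(-5*t), -2*t*exp(-5*t) + exp(-5*t)]

Strategy: write M = P · J · P⁻¹ where J is a Jordan canonical form, so e^{tM} = P · e^{tJ} · P⁻¹, and e^{tJ} can be computed block-by-block.

M has Jordan form
J =
  [-5,  1]
  [ 0, -5]
(up to reordering of blocks).

Per-block formulas:
  For a 2×2 Jordan block J_2(-5): exp(t · J_2(-5)) = e^(-5t)·(I + t·N), where N is the 2×2 nilpotent shift.

After assembling e^{tJ} and conjugating by P, we get:

e^{tM} =
  [2*t*exp(-5*t) + exp(-5*t), t*exp(-5*t)]
  [-4*t*exp(-5*t), -2*t*exp(-5*t) + exp(-5*t)]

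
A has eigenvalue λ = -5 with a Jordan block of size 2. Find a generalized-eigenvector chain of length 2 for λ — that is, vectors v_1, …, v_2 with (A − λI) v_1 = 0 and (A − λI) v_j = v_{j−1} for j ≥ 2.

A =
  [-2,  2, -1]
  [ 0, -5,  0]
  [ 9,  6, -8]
A Jordan chain for λ = -5 of length 2:
v_1 = (3, 0, 9)ᵀ
v_2 = (1, 0, 0)ᵀ

Let N = A − (-5)·I. We want v_2 with N^2 v_2 = 0 but N^1 v_2 ≠ 0; then v_{j-1} := N · v_j for j = 2, …, 2.

Pick v_2 = (1, 0, 0)ᵀ.
Then v_1 = N · v_2 = (3, 0, 9)ᵀ.

Sanity check: (A − (-5)·I) v_1 = (0, 0, 0)ᵀ = 0. ✓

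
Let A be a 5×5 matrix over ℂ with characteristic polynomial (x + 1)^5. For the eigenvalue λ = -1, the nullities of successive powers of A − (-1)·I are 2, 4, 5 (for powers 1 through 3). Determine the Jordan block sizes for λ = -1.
Block sizes for λ = -1: [3, 2]

From the dimensions of kernels of powers, the number of Jordan blocks of size at least j is d_j − d_{j−1} where d_j = dim ker(N^j) (with d_0 = 0). Computing the differences gives [2, 2, 1].
The number of blocks of size exactly k is (#blocks of size ≥ k) − (#blocks of size ≥ k + 1), so the partition is: 1 block(s) of size 2, 1 block(s) of size 3.
In nonincreasing order the block sizes are [3, 2].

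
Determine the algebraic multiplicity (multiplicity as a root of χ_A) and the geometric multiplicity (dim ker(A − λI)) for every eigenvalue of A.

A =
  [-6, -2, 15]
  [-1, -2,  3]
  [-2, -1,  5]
λ = -1: alg = 3, geom = 1

Step 1 — factor the characteristic polynomial to read off the algebraic multiplicities:
  χ_A(x) = (x + 1)^3

Step 2 — compute geometric multiplicities via the rank-nullity identity g(λ) = n − rank(A − λI):
  rank(A − (-1)·I) = 2, so dim ker(A − (-1)·I) = n − 2 = 1

Summary:
  λ = -1: algebraic multiplicity = 3, geometric multiplicity = 1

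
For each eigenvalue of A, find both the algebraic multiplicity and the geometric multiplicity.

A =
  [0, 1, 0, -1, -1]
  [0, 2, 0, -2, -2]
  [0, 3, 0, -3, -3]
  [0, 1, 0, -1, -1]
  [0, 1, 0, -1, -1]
λ = 0: alg = 5, geom = 4

Step 1 — factor the characteristic polynomial to read off the algebraic multiplicities:
  χ_A(x) = x^5

Step 2 — compute geometric multiplicities via the rank-nullity identity g(λ) = n − rank(A − λI):
  rank(A − (0)·I) = 1, so dim ker(A − (0)·I) = n − 1 = 4

Summary:
  λ = 0: algebraic multiplicity = 5, geometric multiplicity = 4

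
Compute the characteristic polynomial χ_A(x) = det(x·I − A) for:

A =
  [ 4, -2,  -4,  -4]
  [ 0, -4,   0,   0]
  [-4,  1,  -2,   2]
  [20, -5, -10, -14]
x^4 + 16*x^3 + 96*x^2 + 256*x + 256

Expanding det(x·I − A) (e.g. by cofactor expansion or by noting that A is similar to its Jordan form J, which has the same characteristic polynomial as A) gives
  χ_A(x) = x^4 + 16*x^3 + 96*x^2 + 256*x + 256
which factors as (x + 4)^4. The eigenvalues (with algebraic multiplicities) are λ = -4 with multiplicity 4.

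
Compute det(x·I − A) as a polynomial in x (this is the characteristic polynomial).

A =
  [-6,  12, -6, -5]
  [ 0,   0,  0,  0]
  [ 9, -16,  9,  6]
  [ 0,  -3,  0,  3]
x^4 - 6*x^3 + 9*x^2

Expanding det(x·I − A) (e.g. by cofactor expansion or by noting that A is similar to its Jordan form J, which has the same characteristic polynomial as A) gives
  χ_A(x) = x^4 - 6*x^3 + 9*x^2
which factors as x^2*(x - 3)^2. The eigenvalues (with algebraic multiplicities) are λ = 0 with multiplicity 2, λ = 3 with multiplicity 2.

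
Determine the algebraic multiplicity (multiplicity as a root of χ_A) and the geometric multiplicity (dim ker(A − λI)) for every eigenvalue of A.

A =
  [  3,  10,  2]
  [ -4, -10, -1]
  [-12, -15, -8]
λ = -5: alg = 3, geom = 2

Step 1 — factor the characteristic polynomial to read off the algebraic multiplicities:
  χ_A(x) = (x + 5)^3

Step 2 — compute geometric multiplicities via the rank-nullity identity g(λ) = n − rank(A − λI):
  rank(A − (-5)·I) = 1, so dim ker(A − (-5)·I) = n − 1 = 2

Summary:
  λ = -5: algebraic multiplicity = 3, geometric multiplicity = 2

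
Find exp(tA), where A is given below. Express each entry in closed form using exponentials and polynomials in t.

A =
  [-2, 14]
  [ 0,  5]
e^{tA} =
  [exp(-2*t), 2*exp(5*t) - 2*exp(-2*t)]
  [0, exp(5*t)]

Strategy: write A = P · J · P⁻¹ where J is a Jordan canonical form, so e^{tA} = P · e^{tJ} · P⁻¹, and e^{tJ} can be computed block-by-block.

A has Jordan form
J =
  [-2, 0]
  [ 0, 5]
(up to reordering of blocks).

Per-block formulas:
  For a 1×1 block at λ = 5: exp(t · [5]) = [e^(5t)].
  For a 1×1 block at λ = -2: exp(t · [-2]) = [e^(-2t)].

After assembling e^{tJ} and conjugating by P, we get:

e^{tA} =
  [exp(-2*t), 2*exp(5*t) - 2*exp(-2*t)]
  [0, exp(5*t)]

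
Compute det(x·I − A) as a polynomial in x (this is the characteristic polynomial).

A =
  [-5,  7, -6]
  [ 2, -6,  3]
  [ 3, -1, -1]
x^3 + 12*x^2 + 48*x + 64

Expanding det(x·I − A) (e.g. by cofactor expansion or by noting that A is similar to its Jordan form J, which has the same characteristic polynomial as A) gives
  χ_A(x) = x^3 + 12*x^2 + 48*x + 64
which factors as (x + 4)^3. The eigenvalues (with algebraic multiplicities) are λ = -4 with multiplicity 3.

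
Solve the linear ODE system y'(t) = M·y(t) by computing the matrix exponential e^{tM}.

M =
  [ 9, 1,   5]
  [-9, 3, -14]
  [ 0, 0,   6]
e^{tM} =
  [3*t*exp(6*t) + exp(6*t), t*exp(6*t), t^2*exp(6*t)/2 + 5*t*exp(6*t)]
  [-9*t*exp(6*t), -3*t*exp(6*t) + exp(6*t), -3*t^2*exp(6*t)/2 - 14*t*exp(6*t)]
  [0, 0, exp(6*t)]

Strategy: write M = P · J · P⁻¹ where J is a Jordan canonical form, so e^{tM} = P · e^{tJ} · P⁻¹, and e^{tJ} can be computed block-by-block.

M has Jordan form
J =
  [6, 1, 0]
  [0, 6, 1]
  [0, 0, 6]
(up to reordering of blocks).

Per-block formulas:
  For a 3×3 Jordan block J_3(6): exp(t · J_3(6)) = e^(6t)·(I + t·N + (t^2/2)·N^2), where N is the 3×3 nilpotent shift.

After assembling e^{tJ} and conjugating by P, we get:

e^{tM} =
  [3*t*exp(6*t) + exp(6*t), t*exp(6*t), t^2*exp(6*t)/2 + 5*t*exp(6*t)]
  [-9*t*exp(6*t), -3*t*exp(6*t) + exp(6*t), -3*t^2*exp(6*t)/2 - 14*t*exp(6*t)]
  [0, 0, exp(6*t)]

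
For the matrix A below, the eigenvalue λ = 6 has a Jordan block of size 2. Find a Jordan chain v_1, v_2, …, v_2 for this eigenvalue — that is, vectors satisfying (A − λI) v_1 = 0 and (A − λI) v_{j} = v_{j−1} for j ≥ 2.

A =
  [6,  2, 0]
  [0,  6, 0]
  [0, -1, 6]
A Jordan chain for λ = 6 of length 2:
v_1 = (2, 0, -1)ᵀ
v_2 = (0, 1, 0)ᵀ

Let N = A − (6)·I. We want v_2 with N^2 v_2 = 0 but N^1 v_2 ≠ 0; then v_{j-1} := N · v_j for j = 2, …, 2.

Pick v_2 = (0, 1, 0)ᵀ.
Then v_1 = N · v_2 = (2, 0, -1)ᵀ.

Sanity check: (A − (6)·I) v_1 = (0, 0, 0)ᵀ = 0. ✓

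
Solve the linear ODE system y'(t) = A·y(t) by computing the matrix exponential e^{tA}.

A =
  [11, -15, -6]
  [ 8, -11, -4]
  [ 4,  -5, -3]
e^{tA} =
  [12*t*exp(-t) + exp(-t), -15*t*exp(-t), -6*t*exp(-t)]
  [8*t*exp(-t), -10*t*exp(-t) + exp(-t), -4*t*exp(-t)]
  [4*t*exp(-t), -5*t*exp(-t), -2*t*exp(-t) + exp(-t)]

Strategy: write A = P · J · P⁻¹ where J is a Jordan canonical form, so e^{tA} = P · e^{tJ} · P⁻¹, and e^{tJ} can be computed block-by-block.

A has Jordan form
J =
  [-1,  1,  0]
  [ 0, -1,  0]
  [ 0,  0, -1]
(up to reordering of blocks).

Per-block formulas:
  For a 1×1 block at λ = -1: exp(t · [-1]) = [e^(-1t)].
  For a 2×2 Jordan block J_2(-1): exp(t · J_2(-1)) = e^(-1t)·(I + t·N), where N is the 2×2 nilpotent shift.

After assembling e^{tJ} and conjugating by P, we get:

e^{tA} =
  [12*t*exp(-t) + exp(-t), -15*t*exp(-t), -6*t*exp(-t)]
  [8*t*exp(-t), -10*t*exp(-t) + exp(-t), -4*t*exp(-t)]
  [4*t*exp(-t), -5*t*exp(-t), -2*t*exp(-t) + exp(-t)]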